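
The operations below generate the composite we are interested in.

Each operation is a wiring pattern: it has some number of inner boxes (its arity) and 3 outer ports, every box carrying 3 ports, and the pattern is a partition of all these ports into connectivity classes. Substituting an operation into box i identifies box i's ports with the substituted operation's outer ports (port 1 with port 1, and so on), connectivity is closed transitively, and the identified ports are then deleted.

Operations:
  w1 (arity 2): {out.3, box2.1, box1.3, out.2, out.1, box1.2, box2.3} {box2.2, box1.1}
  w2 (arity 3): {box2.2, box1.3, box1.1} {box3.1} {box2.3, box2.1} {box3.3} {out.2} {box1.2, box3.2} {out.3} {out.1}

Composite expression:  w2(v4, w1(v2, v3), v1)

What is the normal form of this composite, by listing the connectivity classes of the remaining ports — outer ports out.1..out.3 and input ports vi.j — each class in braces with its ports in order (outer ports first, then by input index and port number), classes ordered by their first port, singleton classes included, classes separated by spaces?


Substituting into w2 glues patterns; closure does the rest.
w1 over (v2, v3) gives {out.1, out.2, out.3, v2.2, v2.3, v3.1, v3.3} {v2.1, v3.2}, out.j being that stage's outer ports
w2 over (v4, v2, v3, v1) gives {out.1} {out.2} {out.3} {v1.1} {v1.2, v4.2} {v1.3} {v2.1, v3.2} {v2.2, v2.3, v3.1, v3.3, v4.1, v4.3}, out.j being that stage's outer ports

{out.1} {out.2} {out.3} {v1.1} {v1.2, v4.2} {v1.3} {v2.1, v3.2} {v2.2, v2.3, v3.1, v3.3, v4.1, v4.3}


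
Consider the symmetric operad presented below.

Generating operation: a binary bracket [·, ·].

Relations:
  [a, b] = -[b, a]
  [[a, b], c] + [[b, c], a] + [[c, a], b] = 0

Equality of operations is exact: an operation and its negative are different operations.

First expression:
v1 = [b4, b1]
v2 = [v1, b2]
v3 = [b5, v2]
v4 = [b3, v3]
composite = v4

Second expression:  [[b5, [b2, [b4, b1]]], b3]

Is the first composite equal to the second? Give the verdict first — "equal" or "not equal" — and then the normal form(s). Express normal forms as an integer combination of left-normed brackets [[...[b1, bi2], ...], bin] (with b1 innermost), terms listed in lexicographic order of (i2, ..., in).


equal: each reduces to -[[[[b1, b4], b2], b5], b3]

Normal form of the first expression: -[[[[b1, b4], b2], b5], b3]
Normal form of the second expression: -[[[[b1, b4], b2], b5], b3]
The forms coincide; equal.


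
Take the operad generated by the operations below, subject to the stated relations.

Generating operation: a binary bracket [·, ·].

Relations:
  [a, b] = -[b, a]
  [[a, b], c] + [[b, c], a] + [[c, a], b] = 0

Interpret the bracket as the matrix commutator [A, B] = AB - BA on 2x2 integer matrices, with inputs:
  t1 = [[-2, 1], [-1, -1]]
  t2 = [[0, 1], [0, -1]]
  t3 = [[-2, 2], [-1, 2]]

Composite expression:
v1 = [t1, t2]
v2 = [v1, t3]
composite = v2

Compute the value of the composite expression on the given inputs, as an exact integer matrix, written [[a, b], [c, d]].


[[4, -4], [6, -4]]

[t1, t2] = [[1, -2], [-1, -1]]
[[t1, t2], t3] = [[4, -4], [6, -4]]


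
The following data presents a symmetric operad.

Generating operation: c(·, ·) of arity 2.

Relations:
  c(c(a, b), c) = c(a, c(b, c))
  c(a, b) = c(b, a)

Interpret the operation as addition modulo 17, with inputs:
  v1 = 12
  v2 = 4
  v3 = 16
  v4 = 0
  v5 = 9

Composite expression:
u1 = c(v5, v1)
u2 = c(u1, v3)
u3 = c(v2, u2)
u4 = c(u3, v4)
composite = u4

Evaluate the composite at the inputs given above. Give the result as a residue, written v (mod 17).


c(v5, v1) = 4
c(c(v5, v1), v3) = 3
c(v2, c(c(v5, v1), v3)) = 7
c(c(v2, c(c(v5, v1), v3)), v4) = 7

7 (mod 17)


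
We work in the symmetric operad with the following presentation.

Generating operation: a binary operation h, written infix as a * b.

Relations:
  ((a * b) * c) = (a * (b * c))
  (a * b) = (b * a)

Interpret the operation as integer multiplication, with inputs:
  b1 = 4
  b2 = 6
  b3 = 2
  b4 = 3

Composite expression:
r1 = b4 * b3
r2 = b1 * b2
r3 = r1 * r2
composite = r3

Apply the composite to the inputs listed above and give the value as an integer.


144

(b4 * b3) = 6
(b1 * b2) = 24
((b4 * b3) * (b1 * b2)) = 144


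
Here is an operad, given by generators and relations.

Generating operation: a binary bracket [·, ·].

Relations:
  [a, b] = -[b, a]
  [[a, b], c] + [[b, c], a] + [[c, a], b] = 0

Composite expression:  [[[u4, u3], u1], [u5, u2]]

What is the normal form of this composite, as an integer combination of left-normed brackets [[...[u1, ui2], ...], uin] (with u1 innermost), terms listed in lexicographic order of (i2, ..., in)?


-[[[[u1, u3], u4], u2], u5] + [[[[u1, u3], u4], u5], u2] + [[[[u1, u4], u3], u2], u5] - [[[[u1, u4], u3], u5], u2]

A multilinear Lie element is pinned by u1-initial words (u1 innermost).
Composite bracket: [[[u4, u3], u1], [u5, u2]]
Each bracket splits as ab - ba, giving 16 signed words (2^4 = 16).
Coefficients come from the u1-initial words:
  word u1u3u4u2u5 has sign -1, contributing -[[[[u1, u3], u4], u2], u5]
  word u1u3u4u5u2 has sign +1, contributing +[[[[u1, u3], u4], u5], u2]
  word u1u4u3u2u5 has sign +1, contributing +[[[[u1, u4], u3], u2], u5]
  word u1u4u3u5u2 has sign -1, contributing -[[[[u1, u4], u3], u5], u2]


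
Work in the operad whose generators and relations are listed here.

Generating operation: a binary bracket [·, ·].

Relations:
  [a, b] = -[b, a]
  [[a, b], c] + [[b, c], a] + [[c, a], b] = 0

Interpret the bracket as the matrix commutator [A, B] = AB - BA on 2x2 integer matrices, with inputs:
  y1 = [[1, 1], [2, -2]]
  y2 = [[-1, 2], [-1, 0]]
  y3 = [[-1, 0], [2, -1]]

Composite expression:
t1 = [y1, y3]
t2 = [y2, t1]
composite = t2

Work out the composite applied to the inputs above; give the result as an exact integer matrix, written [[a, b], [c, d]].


[[-12, -8], [-10, 12]]

[y1, y3] = [[2, 0], [-6, -2]]
[y2, [y1, y3]] = [[-12, -8], [-10, 12]]


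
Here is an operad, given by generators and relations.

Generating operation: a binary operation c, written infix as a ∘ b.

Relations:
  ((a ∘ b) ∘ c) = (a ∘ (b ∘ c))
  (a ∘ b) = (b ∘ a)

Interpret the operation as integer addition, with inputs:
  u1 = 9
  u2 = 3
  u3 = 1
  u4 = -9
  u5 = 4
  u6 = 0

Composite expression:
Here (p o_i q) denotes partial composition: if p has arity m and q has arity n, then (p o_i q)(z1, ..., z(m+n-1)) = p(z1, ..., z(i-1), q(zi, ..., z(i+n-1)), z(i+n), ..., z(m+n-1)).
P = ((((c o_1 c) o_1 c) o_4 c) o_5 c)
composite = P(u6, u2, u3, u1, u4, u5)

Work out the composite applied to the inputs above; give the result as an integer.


(u6 ∘ u2) = 3
((u6 ∘ u2) ∘ u3) = 4
(u4 ∘ u5) = -5
(u1 ∘ (u4 ∘ u5)) = 4
(((u6 ∘ u2) ∘ u3) ∘ (u1 ∘ (u4 ∘ u5))) = 8

8


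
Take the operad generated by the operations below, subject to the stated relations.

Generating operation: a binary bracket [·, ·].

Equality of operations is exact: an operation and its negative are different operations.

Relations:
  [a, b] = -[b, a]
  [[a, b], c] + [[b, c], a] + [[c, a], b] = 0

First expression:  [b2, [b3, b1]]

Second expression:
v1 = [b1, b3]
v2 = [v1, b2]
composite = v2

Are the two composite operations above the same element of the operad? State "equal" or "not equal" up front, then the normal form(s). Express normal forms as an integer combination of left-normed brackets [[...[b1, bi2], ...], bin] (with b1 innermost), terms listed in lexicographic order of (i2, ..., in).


equal — both sides give [[b1, b3], b2]


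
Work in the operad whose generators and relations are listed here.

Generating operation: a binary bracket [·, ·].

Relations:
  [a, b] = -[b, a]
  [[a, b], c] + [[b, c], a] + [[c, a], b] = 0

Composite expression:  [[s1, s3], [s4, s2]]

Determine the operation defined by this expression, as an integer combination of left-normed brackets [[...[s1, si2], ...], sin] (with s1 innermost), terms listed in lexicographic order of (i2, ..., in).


Skip Jacobi rewriting: expand, keep s1-initial words, read off terms.
Composite bracket: [[s1, s3], [s4, s2]]
Under [a, b] = ab - ba we get 8 signed associative words (2^3 = 8).
Words beginning with s1 determine it all:
  sign of s1s3s2s4 is -1, so it contributes -[[[s1, s3], s2], s4]
  sign of s1s3s4s2 is +1, so it contributes +[[[s1, s3], s4], s2]

-[[[s1, s3], s2], s4] + [[[s1, s3], s4], s2]


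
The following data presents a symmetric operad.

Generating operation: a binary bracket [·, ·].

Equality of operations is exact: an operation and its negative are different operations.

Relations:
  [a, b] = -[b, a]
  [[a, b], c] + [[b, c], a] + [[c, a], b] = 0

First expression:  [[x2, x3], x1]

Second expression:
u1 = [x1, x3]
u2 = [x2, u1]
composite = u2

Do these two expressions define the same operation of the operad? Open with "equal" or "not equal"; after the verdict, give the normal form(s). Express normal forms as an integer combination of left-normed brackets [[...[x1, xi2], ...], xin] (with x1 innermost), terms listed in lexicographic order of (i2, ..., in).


not equal: they reduce to -[[x1, x2], x3] + [[x1, x3], x2] and -[[x1, x3], x2]

The first expression, normalized: -[[x1, x2], x3] + [[x1, x3], x2]
The second expression, normalized: -[[x1, x3], x2]
No match — not equal.


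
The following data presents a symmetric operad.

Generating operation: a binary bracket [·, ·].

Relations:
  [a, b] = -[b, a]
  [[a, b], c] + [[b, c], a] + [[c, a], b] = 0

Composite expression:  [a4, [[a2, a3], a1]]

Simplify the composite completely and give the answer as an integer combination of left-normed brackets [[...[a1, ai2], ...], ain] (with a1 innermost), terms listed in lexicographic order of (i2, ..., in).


[[[a1, a2], a3], a4] - [[[a1, a3], a2], a4]

In the tensor algebra, words opening a1 carry the a1-anchored form.
Composite bracket: [a4, [[a2, a3], a1]]
Applying ab - ba throughout gives 8 signed words (2^3 = 8).
Only words starting with a1 matter:
  from a1a2a3a4, sign +1: term +[[[a1, a2], a3], a4]
  from a1a3a2a4, sign -1: term -[[[a1, a3], a2], a4]


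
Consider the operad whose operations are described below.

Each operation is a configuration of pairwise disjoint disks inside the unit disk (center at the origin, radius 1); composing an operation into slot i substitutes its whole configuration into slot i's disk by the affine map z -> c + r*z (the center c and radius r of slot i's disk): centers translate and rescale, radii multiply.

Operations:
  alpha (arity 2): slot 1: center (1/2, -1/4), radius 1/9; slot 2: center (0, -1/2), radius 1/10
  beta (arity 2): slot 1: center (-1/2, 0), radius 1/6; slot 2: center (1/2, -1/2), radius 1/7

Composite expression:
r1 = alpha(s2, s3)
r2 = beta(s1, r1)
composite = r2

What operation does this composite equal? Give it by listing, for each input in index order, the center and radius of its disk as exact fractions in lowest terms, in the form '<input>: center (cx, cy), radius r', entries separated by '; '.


Nesting under beta composes maps z -> c + r*z down each s-path.
input s1: composing its 1 substitution step yields center (-1/2, 0), radius 1/6
input s2: composing its 2 substitution steps yields center (4/7, -15/28), radius 1/63
input s3: composing its 2 substitution steps yields center (1/2, -4/7), radius 1/70

s1: center (-1/2, 0), radius 1/6; s2: center (4/7, -15/28), radius 1/63; s3: center (1/2, -4/7), radius 1/70


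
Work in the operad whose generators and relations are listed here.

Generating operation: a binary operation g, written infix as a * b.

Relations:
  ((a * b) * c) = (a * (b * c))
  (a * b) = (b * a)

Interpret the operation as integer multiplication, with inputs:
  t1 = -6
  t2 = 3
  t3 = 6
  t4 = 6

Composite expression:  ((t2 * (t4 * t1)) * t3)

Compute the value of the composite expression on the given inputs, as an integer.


(t4 * t1) = -36
(t2 * (t4 * t1)) = -108
((t2 * (t4 * t1)) * t3) = -648

-648


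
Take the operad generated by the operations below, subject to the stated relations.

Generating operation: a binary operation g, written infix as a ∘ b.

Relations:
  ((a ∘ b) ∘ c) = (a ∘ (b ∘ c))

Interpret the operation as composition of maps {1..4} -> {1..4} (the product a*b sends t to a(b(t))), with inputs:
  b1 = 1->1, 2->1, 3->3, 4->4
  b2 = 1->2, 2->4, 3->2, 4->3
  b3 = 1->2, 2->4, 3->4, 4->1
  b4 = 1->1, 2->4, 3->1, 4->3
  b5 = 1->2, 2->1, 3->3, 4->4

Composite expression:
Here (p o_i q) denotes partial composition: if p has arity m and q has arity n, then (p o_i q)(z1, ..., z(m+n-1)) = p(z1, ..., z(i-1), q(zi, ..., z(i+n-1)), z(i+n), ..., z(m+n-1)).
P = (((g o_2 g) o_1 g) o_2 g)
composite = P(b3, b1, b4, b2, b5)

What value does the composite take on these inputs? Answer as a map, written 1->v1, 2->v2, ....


1->4, 2->1, 3->1, 4->2

(b1 ∘ b4) = 1->1, 2->4, 3->1, 4->3
(b3 ∘ (b1 ∘ b4)) = 1->2, 2->1, 3->2, 4->4
(b2 ∘ b5) = 1->4, 2->2, 3->2, 4->3
((b3 ∘ (b1 ∘ b4)) ∘ (b2 ∘ b5)) = 1->4, 2->1, 3->1, 4->2


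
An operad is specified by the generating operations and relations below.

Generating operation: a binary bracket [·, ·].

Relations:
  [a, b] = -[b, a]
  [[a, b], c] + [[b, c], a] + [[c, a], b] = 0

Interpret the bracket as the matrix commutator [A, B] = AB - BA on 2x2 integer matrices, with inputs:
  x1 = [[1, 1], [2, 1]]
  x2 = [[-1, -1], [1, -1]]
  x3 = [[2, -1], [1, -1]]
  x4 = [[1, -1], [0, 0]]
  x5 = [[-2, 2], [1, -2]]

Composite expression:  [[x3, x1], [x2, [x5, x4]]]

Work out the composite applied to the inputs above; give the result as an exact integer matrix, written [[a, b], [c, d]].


[[18, -18], [0, -18]]

[x3, x1] = [[-3, 3], [-6, 3]]
[x5, x4] = [[1, -2], [1, -1]]
[x2, [x5, x4]] = [[1, 2], [2, -1]]
[[x3, x1], [x2, [x5, x4]]] = [[18, -18], [0, -18]]


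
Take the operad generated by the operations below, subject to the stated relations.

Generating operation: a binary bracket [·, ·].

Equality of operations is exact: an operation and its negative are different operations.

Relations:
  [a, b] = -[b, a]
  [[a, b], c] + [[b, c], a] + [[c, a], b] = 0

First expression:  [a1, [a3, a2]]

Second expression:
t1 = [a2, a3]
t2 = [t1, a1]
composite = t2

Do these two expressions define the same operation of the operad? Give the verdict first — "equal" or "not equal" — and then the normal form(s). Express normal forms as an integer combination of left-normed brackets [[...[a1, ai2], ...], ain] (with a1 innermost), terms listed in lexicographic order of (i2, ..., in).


equal; both compose to -[[a1, a2], a3] + [[a1, a3], a2]

In normal form, the first expression is -[[a1, a2], a3] + [[a1, a3], a2]
In normal form, the second expression is -[[a1, a2], a3] + [[a1, a3], a2]
Same normal form: equal.


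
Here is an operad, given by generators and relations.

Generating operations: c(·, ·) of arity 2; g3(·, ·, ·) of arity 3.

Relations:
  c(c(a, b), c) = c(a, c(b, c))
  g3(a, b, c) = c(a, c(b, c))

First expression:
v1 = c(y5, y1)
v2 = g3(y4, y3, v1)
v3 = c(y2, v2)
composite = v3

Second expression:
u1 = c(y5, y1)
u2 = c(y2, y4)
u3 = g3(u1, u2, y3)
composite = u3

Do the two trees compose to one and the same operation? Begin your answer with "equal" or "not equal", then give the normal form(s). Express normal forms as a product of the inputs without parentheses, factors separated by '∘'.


not equal; first: y2 ∘ y4 ∘ y3 ∘ y5 ∘ y1; second: y5 ∘ y1 ∘ y2 ∘ y4 ∘ y3


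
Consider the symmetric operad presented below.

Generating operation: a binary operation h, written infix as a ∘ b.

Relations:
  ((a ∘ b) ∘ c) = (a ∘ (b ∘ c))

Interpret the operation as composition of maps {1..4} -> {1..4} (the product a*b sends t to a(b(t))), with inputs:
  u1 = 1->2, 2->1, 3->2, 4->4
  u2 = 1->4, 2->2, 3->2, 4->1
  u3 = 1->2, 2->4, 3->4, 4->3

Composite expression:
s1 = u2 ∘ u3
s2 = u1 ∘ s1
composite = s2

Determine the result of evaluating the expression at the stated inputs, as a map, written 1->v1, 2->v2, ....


1->1, 2->2, 3->2, 4->1

(u2 ∘ u3) = 1->2, 2->1, 3->1, 4->2
(u1 ∘ (u2 ∘ u3)) = 1->1, 2->2, 3->2, 4->1


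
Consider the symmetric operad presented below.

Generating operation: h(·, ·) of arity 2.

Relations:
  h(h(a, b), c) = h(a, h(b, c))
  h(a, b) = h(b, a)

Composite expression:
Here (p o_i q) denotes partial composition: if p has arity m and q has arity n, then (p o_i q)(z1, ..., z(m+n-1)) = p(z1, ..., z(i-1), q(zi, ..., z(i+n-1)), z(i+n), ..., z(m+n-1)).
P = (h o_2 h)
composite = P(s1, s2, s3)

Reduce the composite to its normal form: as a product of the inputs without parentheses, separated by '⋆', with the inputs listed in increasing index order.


Both nesting and order wash out for h; what remains is which s's occur.
h(s2, s3) collapses to s2 ⋆ s3
h(s1, h(s2, s3)) collapses to s1 ⋆ s2 ⋆ s3
the factors in increasing index order: s1 ⋆ s2 ⋆ s3

s1 ⋆ s2 ⋆ s3


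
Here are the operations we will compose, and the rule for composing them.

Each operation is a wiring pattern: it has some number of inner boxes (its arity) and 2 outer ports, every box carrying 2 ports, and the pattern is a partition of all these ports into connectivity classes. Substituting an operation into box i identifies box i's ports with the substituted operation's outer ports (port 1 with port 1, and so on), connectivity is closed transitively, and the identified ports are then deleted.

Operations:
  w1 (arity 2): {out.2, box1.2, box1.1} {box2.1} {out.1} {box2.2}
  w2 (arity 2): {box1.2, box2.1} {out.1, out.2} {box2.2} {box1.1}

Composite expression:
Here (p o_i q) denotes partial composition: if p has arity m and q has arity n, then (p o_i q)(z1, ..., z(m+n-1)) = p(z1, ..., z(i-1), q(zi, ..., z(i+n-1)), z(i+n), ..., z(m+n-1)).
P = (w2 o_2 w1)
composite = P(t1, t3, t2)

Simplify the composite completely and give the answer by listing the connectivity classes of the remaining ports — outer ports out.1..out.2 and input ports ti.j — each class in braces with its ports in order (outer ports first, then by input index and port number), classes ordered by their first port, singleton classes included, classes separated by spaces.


Connectivity passes through glued w2-boundaries; trace each wire chain.
through w1, on inputs (t3, t2): {out.1} {out.2, t3.1, t3.2} {t2.1} {t2.2} (out.j = stage outer ports)
through w2, on inputs (t1, t3, t2): {out.1, out.2} {t1.1} {t1.2} {t2.1} {t2.2} {t3.1, t3.2} (out.j = stage outer ports)

{out.1, out.2} {t1.1} {t1.2} {t2.1} {t2.2} {t3.1, t3.2}


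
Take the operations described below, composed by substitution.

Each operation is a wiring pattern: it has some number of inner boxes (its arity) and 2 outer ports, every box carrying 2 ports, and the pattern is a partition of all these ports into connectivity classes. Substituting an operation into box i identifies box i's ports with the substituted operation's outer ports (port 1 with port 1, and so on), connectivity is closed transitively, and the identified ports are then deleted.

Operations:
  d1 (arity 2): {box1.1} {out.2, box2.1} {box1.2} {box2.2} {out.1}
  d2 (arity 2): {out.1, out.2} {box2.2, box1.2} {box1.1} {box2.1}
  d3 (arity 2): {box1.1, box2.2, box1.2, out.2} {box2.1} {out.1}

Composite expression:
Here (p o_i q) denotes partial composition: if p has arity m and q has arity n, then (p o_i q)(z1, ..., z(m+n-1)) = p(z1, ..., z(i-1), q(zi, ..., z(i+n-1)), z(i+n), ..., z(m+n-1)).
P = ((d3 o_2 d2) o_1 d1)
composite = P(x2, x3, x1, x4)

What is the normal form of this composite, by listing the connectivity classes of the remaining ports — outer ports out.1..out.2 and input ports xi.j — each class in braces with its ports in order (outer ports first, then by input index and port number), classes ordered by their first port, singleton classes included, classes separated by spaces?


{out.1} {out.2, x3.1} {x1.1} {x1.2, x4.2} {x2.1} {x2.2} {x3.2} {x4.1}

Substituting into d3 glues patterns; closure does the rest.
d1 over (x2, x3) gives {out.1} {out.2, x3.1} {x2.1} {x2.2} {x3.2}, out.j being that stage's outer ports
d2 over (x1, x4) gives {out.1, out.2} {x1.1} {x1.2, x4.2} {x4.1}, out.j being that stage's outer ports
d3 over (x2, x3, x1, x4) gives {out.1} {out.2, x3.1} {x1.1} {x1.2, x4.2} {x2.1} {x2.2} {x3.2} {x4.1}, out.j being that stage's outer ports


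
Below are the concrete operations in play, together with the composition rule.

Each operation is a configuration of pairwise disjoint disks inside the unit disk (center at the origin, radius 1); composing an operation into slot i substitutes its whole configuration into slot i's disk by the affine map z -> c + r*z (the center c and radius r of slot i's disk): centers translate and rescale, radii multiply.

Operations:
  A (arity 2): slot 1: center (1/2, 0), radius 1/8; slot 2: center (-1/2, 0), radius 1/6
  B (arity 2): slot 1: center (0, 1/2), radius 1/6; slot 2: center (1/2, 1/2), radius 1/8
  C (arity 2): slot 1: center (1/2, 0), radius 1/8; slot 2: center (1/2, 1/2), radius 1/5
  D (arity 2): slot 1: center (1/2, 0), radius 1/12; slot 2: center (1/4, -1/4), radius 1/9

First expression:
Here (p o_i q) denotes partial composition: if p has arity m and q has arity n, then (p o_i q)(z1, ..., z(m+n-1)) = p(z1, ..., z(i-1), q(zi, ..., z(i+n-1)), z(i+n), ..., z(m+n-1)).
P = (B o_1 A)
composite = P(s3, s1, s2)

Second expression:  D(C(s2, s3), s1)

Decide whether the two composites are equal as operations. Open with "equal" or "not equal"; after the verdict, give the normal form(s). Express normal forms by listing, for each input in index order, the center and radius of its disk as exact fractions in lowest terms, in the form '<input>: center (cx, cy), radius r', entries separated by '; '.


not equal: they reduce to s1: center (-1/12, 1/2), radius 1/36; s2: center (1/2, 1/2), radius 1/8; s3: center (1/12, 1/2), radius 1/48 and s1: center (1/4, -1/4), radius 1/9; s2: center (13/24, 0), radius 1/96; s3: center (13/24, 1/24), radius 1/60

Normal form of the first expression: s1: center (-1/12, 1/2), radius 1/36; s2: center (1/2, 1/2), radius 1/8; s3: center (1/12, 1/2), radius 1/48
Normal form of the second expression: s1: center (1/4, -1/4), radius 1/9; s2: center (13/24, 0), radius 1/96; s3: center (13/24, 1/24), radius 1/60
They disagree, so not equal.


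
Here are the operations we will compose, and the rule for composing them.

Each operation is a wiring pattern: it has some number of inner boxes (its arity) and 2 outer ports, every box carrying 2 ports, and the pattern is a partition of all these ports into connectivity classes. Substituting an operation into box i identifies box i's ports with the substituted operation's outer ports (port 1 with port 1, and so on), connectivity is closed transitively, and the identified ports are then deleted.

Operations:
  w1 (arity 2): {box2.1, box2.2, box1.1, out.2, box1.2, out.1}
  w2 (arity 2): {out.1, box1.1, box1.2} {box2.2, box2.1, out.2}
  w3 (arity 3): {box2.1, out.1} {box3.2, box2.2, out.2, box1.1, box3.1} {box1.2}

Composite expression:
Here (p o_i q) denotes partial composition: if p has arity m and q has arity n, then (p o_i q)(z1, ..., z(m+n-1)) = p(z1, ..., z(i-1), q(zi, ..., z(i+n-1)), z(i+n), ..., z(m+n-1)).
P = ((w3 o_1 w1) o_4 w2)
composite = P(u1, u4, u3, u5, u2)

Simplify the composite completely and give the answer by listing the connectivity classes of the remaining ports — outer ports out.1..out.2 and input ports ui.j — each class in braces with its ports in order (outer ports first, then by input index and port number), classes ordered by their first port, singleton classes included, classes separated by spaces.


After gluing at w3, chains via deleted ports link the u-ports.
through w1, on inputs (u1, u4): {out.1, out.2, u1.1, u1.2, u4.1, u4.2} (out.j = stage outer ports)
through w2, on inputs (u5, u2): {out.1, u5.1, u5.2} {out.2, u2.1, u2.2} (out.j = stage outer ports)
through w3, on inputs (u1, u4, u3, u5, u2): {out.1, u3.1} {out.2, u1.1, u1.2, u2.1, u2.2, u3.2, u4.1, u4.2, u5.1, u5.2} (out.j = stage outer ports)

{out.1, u3.1} {out.2, u1.1, u1.2, u2.1, u2.2, u3.2, u4.1, u4.2, u5.1, u5.2}


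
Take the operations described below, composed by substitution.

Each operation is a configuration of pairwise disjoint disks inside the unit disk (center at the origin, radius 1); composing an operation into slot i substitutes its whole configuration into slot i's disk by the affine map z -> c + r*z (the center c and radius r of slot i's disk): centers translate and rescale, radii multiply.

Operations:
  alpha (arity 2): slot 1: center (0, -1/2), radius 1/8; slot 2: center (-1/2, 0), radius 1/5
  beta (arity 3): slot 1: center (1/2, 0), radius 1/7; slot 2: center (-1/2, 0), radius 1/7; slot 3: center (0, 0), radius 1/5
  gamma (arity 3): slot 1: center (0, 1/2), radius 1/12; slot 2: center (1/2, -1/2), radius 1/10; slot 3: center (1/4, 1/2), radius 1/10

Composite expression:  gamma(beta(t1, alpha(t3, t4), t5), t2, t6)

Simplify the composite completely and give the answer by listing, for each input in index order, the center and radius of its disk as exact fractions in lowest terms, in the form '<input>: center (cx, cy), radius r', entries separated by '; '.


t1: center (1/24, 1/2), radius 1/84; t2: center (1/2, -1/2), radius 1/10; t3: center (-1/24, 83/168), radius 1/672; t4: center (-1/21, 1/2), radius 1/420; t5: center (0, 1/2), radius 1/60; t6: center (1/4, 1/2), radius 1/10

Affine substitution under gamma: radii multiply and t-centers shift.
for t1, the 2-step affine chain lands on center (1/24, 1/2), radius 1/84
for t3, the 3-step affine chain lands on center (-1/24, 83/168), radius 1/672
for t4, the 3-step affine chain lands on center (-1/21, 1/2), radius 1/420
for t5, the 2-step affine chain lands on center (0, 1/2), radius 1/60
for t2, the 1-step affine chain lands on center (1/2, -1/2), radius 1/10
for t6, the 1-step affine chain lands on center (1/4, 1/2), radius 1/10


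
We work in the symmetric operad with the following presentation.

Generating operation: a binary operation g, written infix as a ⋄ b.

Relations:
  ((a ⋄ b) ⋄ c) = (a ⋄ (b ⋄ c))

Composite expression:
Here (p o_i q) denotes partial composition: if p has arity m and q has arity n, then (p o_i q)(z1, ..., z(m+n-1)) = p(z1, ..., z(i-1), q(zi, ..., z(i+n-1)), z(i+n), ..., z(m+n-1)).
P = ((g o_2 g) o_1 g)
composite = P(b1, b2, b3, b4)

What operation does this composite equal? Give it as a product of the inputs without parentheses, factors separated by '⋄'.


Key point: g is associative — brackets drop, the b-order remains.
(b1 ⋄ b2) unparenthesizes to b1 ⋄ b2
(b3 ⋄ b4) unparenthesizes to b3 ⋄ b4
((b1 ⋄ b2) ⋄ (b3 ⋄ b4)) unparenthesizes to b1 ⋄ b2 ⋄ b3 ⋄ b4

b1 ⋄ b2 ⋄ b3 ⋄ b4


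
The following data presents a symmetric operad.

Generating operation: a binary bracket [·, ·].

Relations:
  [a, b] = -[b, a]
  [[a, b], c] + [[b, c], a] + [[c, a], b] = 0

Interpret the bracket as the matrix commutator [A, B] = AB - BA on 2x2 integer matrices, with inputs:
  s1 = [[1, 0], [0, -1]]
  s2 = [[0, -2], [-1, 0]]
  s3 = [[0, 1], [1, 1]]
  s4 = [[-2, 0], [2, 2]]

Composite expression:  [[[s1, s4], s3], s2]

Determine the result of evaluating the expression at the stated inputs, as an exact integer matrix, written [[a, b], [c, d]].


[[8, -16], [8, -8]]

[s1, s4] = [[0, 0], [-4, 0]]
[[s1, s4], s3] = [[4, 0], [4, -4]]
[[[s1, s4], s3], s2] = [[8, -16], [8, -8]]


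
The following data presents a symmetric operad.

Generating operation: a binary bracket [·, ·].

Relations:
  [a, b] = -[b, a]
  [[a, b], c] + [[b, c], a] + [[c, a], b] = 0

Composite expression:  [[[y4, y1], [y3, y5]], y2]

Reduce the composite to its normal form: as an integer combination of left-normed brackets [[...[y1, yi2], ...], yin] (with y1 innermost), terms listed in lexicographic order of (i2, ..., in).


-[[[[y1, y4], y3], y5], y2] + [[[[y1, y4], y5], y3], y2]

Expand each bracket as ab - ba; the y1-initial words give the coefficients.
Composite bracket: [[[y4, y1], [y3, y5]], y2]
Under [a, b] = ab - ba we get 16 signed associative words (2^4 = 16).
The y1-initial words carry the normal form:
  from y1y4y3y5y2, sign -1: term -[[[[y1, y4], y3], y5], y2]
  from y1y4y5y3y2, sign +1: term +[[[[y1, y4], y5], y3], y2]


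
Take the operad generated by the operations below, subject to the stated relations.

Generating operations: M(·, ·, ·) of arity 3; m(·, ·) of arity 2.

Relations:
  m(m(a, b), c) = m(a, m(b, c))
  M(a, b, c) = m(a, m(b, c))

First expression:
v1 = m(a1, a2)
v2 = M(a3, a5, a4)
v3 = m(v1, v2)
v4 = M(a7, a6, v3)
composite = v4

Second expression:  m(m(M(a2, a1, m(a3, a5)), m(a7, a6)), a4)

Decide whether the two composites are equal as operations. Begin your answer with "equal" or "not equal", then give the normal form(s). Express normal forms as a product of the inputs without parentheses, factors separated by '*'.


not equal — first a7 * a6 * a1 * a2 * a3 * a5 * a4, second a2 * a1 * a3 * a5 * a7 * a6 * a4

Reducing the first expression gives a7 * a6 * a1 * a2 * a3 * a5 * a4
Reducing the second expression gives a2 * a1 * a3 * a5 * a7 * a6 * a4
Different reductions; not equal.


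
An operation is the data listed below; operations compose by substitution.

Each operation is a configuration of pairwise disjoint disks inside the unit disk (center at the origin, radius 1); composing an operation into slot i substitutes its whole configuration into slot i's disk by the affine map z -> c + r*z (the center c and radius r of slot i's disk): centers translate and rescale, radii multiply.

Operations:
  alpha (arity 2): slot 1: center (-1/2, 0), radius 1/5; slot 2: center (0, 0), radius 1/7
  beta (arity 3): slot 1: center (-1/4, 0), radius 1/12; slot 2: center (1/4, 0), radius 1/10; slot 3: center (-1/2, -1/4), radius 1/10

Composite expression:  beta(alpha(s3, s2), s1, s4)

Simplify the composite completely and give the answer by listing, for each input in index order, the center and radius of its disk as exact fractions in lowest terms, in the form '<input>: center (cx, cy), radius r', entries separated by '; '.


Below beta, radii multiply path by path; the s-disk centers shift.
tracing s3 down its 2-map path: center (-7/24, 0), radius 1/60
tracing s2 down its 2-map path: center (-1/4, 0), radius 1/84
tracing s1 down its 1-map path: center (1/4, 0), radius 1/10
tracing s4 down its 1-map path: center (-1/2, -1/4), radius 1/10

s1: center (1/4, 0), radius 1/10; s2: center (-1/4, 0), radius 1/84; s3: center (-7/24, 0), radius 1/60; s4: center (-1/2, -1/4), radius 1/10


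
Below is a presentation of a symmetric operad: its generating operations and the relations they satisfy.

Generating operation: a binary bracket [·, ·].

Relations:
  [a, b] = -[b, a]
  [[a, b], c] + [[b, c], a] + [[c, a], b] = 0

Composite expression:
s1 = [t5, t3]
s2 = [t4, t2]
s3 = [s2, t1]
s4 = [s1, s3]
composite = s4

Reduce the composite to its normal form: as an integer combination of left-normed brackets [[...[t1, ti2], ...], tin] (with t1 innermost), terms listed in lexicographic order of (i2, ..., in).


[[[[t1, t2], t4], t3], t5] - [[[[t1, t2], t4], t5], t3] - [[[[t1, t4], t2], t3], t5] + [[[[t1, t4], t2], t5], t3]

A multilinear Lie element is pinned by t1-initial words (t1 innermost).
Composite bracket: [[t5, t3], [[t4, t2], t1]]
Under [a, b] = ab - ba we get 16 signed associative words (2^4 = 16).
Only words starting with t1 matter:
  from t1t2t4t3t5, sign +1: term +[[[[t1, t2], t4], t3], t5]
  from t1t2t4t5t3, sign -1: term -[[[[t1, t2], t4], t5], t3]
  from t1t4t2t3t5, sign -1: term -[[[[t1, t4], t2], t3], t5]
  from t1t4t2t5t3, sign +1: term +[[[[t1, t4], t2], t5], t3]


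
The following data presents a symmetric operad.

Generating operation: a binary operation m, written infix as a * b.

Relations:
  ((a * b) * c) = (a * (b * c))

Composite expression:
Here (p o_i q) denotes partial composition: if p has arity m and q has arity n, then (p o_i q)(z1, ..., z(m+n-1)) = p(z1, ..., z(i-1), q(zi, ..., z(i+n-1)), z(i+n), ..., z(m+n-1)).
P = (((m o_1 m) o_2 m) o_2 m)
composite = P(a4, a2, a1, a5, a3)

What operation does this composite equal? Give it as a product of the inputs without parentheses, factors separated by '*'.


The m-tree's shape is irrelevant; the a-reading-order decides.
(a2 * a1) reduces to a2 * a1
((a2 * a1) * a5) reduces to a2 * a1 * a5
(a4 * ((a2 * a1) * a5)) reduces to a4 * a2 * a1 * a5
((a4 * ((a2 * a1) * a5)) * a3) reduces to a4 * a2 * a1 * a5 * a3

a4 * a2 * a1 * a5 * a3


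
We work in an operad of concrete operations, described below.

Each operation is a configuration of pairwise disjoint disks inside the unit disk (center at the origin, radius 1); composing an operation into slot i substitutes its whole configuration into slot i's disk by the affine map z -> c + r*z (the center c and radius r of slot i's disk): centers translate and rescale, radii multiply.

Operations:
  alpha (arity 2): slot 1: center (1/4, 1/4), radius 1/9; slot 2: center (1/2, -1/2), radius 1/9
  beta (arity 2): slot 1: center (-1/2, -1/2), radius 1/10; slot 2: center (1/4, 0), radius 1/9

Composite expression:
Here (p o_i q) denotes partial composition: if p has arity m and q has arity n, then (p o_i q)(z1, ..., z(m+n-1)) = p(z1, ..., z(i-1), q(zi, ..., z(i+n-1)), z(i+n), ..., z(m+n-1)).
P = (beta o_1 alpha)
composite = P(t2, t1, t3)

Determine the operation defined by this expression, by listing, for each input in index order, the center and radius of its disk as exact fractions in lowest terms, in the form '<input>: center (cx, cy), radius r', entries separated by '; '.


t1: center (-9/20, -11/20), radius 1/90; t2: center (-19/40, -19/40), radius 1/90; t3: center (1/4, 0), radius 1/9

Below beta, radii multiply path by path; the t-disk centers shift.
t2 passes through 2 substitutions, ending at center (-19/40, -19/40), radius 1/90
t1 passes through 2 substitutions, ending at center (-9/20, -11/20), radius 1/90
t3 passes through 1 substitution, ending at center (1/4, 0), radius 1/9


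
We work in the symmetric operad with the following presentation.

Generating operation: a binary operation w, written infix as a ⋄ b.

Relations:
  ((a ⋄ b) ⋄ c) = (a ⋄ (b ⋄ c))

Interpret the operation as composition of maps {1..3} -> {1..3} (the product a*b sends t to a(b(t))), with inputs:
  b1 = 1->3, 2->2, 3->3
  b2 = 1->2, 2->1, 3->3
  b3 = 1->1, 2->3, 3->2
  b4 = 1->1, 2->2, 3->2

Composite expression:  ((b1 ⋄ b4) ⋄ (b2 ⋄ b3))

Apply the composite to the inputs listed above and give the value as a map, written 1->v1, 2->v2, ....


(b1 ⋄ b4) = 1->3, 2->2, 3->2
(b2 ⋄ b3) = 1->2, 2->3, 3->1
((b1 ⋄ b4) ⋄ (b2 ⋄ b3)) = 1->2, 2->2, 3->3

1->2, 2->2, 3->3


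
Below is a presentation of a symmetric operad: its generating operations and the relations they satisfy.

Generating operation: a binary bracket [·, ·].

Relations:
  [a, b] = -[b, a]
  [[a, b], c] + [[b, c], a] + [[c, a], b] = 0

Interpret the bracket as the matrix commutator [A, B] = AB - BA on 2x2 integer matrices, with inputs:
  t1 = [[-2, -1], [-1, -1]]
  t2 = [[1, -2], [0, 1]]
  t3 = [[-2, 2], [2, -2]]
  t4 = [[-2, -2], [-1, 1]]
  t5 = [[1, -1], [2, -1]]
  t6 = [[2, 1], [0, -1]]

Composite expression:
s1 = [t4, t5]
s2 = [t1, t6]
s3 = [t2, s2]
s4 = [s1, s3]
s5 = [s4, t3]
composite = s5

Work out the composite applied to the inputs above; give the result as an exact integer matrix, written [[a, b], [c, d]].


[[-344, -64], [64, 344]]

[t4, t5] = [[-5, 7], [4, 5]]
[t1, t6] = [[1, 2], [-3, -1]]
[t2, [t1, t6]] = [[6, 4], [0, -6]]
[[t4, t5], [t2, [t1, t6]]] = [[-16, -124], [48, 16]]
[[[t4, t5], [t2, [t1, t6]]], t3] = [[-344, -64], [64, 344]]


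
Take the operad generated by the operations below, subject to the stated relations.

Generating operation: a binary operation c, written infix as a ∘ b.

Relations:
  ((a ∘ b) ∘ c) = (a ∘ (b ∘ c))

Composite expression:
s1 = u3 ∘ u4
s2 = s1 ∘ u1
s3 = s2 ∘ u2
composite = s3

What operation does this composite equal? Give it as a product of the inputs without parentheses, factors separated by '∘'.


Key point: c is associative — brackets drop, the u-order remains.
(u3 ∘ u4) spells out as u3 ∘ u4
((u3 ∘ u4) ∘ u1) spells out as u3 ∘ u4 ∘ u1
(((u3 ∘ u4) ∘ u1) ∘ u2) spells out as u3 ∘ u4 ∘ u1 ∘ u2

u3 ∘ u4 ∘ u1 ∘ u2


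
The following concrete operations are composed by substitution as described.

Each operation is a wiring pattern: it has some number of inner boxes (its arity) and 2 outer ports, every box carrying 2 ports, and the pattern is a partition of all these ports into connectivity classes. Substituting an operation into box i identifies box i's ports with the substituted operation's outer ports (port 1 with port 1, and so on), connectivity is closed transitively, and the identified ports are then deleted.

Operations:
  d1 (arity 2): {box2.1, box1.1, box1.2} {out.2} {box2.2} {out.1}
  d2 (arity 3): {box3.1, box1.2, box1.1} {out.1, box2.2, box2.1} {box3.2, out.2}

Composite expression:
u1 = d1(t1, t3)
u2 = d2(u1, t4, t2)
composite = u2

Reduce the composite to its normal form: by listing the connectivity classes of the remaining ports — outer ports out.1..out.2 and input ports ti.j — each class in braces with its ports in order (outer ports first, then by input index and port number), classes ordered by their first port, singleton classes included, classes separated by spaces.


{out.1, t4.1, t4.2} {out.2, t2.2} {t1.1, t1.2, t3.1} {t2.1} {t3.2}

Reachability decides: close wires over d2-identified ports.
stage d1: inputs (t1, t3), connectivity {out.1} {out.2} {t1.1, t1.2, t3.1} {t3.2}, out.j its boundary
stage d2: inputs (t1, t3, t4, t2), connectivity {out.1, t4.1, t4.2} {out.2, t2.2} {t1.1, t1.2, t3.1} {t2.1} {t3.2}, out.j its boundary


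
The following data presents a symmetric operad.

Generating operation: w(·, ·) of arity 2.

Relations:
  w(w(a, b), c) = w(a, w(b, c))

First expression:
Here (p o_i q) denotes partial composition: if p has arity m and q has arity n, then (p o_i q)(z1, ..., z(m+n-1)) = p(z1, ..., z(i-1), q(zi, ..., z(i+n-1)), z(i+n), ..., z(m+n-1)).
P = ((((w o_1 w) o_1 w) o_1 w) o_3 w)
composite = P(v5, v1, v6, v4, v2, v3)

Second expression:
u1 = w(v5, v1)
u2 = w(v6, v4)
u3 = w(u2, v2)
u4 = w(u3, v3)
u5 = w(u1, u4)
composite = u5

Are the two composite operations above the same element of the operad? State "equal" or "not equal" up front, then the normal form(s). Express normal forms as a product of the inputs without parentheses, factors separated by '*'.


In normal form, the first expression is v5 * v1 * v6 * v4 * v2 * v3
In normal form, the second expression is v5 * v1 * v6 * v4 * v2 * v3
One common form — equal.

equal; the common form is v5 * v1 * v6 * v4 * v2 * v3


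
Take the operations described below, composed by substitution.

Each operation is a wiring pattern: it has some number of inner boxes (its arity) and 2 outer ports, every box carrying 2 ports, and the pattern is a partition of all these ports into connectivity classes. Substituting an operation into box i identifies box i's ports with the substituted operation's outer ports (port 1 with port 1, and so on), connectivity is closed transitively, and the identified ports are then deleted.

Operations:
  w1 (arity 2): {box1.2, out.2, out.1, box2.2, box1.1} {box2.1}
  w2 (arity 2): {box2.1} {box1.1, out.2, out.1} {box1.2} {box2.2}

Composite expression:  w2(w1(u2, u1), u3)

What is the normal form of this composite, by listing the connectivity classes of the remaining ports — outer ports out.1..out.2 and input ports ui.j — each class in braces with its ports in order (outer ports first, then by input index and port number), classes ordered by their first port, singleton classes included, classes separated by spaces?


{out.1, out.2, u1.2, u2.1, u2.2} {u1.1} {u3.1} {u3.2}


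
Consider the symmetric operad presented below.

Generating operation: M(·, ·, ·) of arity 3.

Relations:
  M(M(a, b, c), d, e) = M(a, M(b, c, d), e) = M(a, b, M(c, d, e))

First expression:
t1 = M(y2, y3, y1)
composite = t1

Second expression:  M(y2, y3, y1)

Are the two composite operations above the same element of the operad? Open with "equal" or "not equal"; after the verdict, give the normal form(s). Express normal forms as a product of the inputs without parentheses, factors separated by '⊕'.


equal: each reduces to y2 ⊕ y3 ⊕ y1

Normal form of the first expression: y2 ⊕ y3 ⊕ y1
Normal form of the second expression: y2 ⊕ y3 ⊕ y1
One common form — equal.
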